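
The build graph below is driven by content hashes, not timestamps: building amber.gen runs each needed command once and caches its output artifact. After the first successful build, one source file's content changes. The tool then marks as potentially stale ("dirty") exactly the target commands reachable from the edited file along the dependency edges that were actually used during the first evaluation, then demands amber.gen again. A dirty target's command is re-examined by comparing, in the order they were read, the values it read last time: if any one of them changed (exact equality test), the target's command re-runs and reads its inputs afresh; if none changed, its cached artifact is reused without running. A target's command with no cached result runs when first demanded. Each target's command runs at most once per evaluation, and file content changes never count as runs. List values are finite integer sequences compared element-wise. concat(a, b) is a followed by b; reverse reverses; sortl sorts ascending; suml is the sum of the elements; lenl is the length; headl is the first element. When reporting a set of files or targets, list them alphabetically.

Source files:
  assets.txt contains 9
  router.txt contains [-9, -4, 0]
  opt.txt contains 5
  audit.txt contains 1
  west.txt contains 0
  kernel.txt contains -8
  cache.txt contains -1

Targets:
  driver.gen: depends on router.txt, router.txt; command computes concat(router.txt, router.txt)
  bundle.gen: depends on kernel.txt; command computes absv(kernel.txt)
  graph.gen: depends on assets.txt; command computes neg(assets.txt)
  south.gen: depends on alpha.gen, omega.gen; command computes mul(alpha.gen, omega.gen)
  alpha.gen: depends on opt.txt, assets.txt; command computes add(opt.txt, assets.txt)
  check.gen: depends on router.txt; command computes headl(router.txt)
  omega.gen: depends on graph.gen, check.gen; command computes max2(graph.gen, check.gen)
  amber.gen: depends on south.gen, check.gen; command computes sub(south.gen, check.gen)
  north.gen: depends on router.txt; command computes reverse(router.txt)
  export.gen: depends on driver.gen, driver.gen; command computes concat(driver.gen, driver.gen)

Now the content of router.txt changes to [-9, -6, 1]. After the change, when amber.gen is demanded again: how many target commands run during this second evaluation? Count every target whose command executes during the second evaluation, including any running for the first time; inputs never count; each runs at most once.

Initial pass — values computed on the first demand:
  alpha.gen = add(5, 9) = 14
  check.gen = headl([-9, -4, 0]) = -9
  graph.gen = neg(9) = -9
  omega.gen = max2(-9, -9) = -9
  south.gen = mul(14, -9) = -126
  amber.gen = sub(-126, -9) = -117

Second demand — change propagation:
  check.gen: re-runs because router.txt [-9, -4, 0]->[-9, -6, 1]; new result -9 (unchanged).
  omega.gen: re-examined; everything it read last time is the same (graph.gen unchanged, check.gen unchanged) — cache -9 kept, no run.
  south.gen: re-examined; everything it read last time is the same (alpha.gen unchanged, omega.gen unchanged) — cache -126 kept, no run.
  amber.gen: re-examined; everything it read last time is the same (south.gen unchanged, check.gen unchanged) — cache -117 kept, no run.

The important point: check.gen recomputes to an identical value, and the output ends up unchanged.

Run set: check.gen (1 run).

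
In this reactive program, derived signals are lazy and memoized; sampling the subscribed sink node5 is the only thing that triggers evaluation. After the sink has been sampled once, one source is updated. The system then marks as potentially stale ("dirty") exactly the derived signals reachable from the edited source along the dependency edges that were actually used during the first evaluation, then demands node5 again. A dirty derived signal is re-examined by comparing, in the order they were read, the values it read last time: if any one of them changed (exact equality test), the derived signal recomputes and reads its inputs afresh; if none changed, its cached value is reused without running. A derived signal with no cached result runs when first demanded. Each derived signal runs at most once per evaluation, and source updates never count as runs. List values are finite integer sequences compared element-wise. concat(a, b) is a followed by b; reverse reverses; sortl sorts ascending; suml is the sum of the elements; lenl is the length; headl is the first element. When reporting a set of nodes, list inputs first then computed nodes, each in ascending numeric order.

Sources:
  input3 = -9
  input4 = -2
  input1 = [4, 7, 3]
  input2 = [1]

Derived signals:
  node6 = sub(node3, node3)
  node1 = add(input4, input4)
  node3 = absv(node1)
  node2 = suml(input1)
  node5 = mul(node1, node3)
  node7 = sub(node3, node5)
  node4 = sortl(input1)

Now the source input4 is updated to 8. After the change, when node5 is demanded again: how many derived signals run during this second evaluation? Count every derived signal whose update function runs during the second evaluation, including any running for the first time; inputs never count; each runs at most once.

3 derived signals run: node1, node3, node5.

First demand of the output computes:
  node1 = add(-2, -2) = -4
  node3 = absv(-4) = 4
  node5 = mul(-4, 4) = -16

After the edit, cleaning proceeds:
  node1: a read changed (input4 -2->8; input4 -2->8) — executes, giving 16.
  node3: a read changed (node1 -4->16) — executes, giving 16.
  node5: a read changed (node1 -4->16; node3 4->16) — executes, giving 256.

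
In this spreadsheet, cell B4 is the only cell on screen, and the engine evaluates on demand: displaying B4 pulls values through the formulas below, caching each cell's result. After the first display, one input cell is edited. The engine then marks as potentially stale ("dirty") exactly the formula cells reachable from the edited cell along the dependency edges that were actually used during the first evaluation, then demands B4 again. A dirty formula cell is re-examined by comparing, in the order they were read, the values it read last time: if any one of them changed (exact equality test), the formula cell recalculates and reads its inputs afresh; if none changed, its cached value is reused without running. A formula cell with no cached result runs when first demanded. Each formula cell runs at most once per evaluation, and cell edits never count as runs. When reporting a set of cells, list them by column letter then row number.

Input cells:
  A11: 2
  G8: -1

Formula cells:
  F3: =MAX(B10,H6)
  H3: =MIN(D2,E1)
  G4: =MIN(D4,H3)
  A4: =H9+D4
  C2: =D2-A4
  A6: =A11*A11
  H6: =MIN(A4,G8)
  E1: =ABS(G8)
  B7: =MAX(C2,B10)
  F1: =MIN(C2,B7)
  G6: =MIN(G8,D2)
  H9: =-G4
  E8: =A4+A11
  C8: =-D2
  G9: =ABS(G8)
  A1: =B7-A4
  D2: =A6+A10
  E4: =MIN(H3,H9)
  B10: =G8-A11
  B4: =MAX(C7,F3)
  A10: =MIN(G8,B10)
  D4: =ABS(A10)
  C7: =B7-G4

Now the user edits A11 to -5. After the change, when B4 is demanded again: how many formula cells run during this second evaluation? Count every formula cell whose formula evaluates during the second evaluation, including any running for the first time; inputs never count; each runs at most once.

Initial pass — values computed on the first demand:
  A6 = 2 * 2 = 4
  B10 = -1 - 2 = -3
  A10 = MIN(-1, -3) = -3
  D2 = 4 + -3 = 1
  D4 = ABS(-3) = 3
  E1 = ABS(-1) = 1
  H3 = MIN(1, 1) = 1
  G4 = MIN(3, 1) = 1
  H9 = -(1) = -1
  A4 = -1 + 3 = 2
  C2 = 1 - 2 = -1
  B7 = MAX(-1, -3) = -1
  C7 = -1 - 1 = -2
  H6 = MIN(2, -1) = -1
  F3 = MAX(-3, -1) = -1
  B4 = MAX(-2, -1) = -1

Second demand — change propagation:
  A6: re-runs because A11 2->-5; A11 2->-5; new result 25.
  B10: re-runs because A11 2->-5; new result 4.
  A10: re-runs because B10 -3->4; new result -1.
  D2: re-runs because A6 4->25; A10 -3->-1; new result 24.
  D4: re-runs because A10 -3->-1; new result 1.
  H3: re-runs because D2 1->24; new result 1 (unchanged).
  G4: re-runs because D4 3->1; new result 1 (unchanged).
  H9: re-examined; everything it read last time is the same (G4 unchanged) — cache -1 kept, no run.
  A4: re-runs because D4 3->1; new result 0.
  C2: re-runs because D2 1->24; A4 2->0; new result 24.
  B7: re-runs because C2 -1->24; B10 -3->4; new result 24.
  C7: re-runs because B7 -1->24; new result 23.
  H6: re-runs because A4 2->0; new result -1 (unchanged).
  F3: re-runs because B10 -3->4; new result 4.
  B4: re-runs because C7 -2->23; F3 -1->4; new result 23.

The important point: at H9 every value read last time is unchanged, so the dirty flag clears without a run.

Run set: A4, A6, A10, B4, B7, B10, C2, C7, D2, D4, F3, G4, H3, H6 (14 run).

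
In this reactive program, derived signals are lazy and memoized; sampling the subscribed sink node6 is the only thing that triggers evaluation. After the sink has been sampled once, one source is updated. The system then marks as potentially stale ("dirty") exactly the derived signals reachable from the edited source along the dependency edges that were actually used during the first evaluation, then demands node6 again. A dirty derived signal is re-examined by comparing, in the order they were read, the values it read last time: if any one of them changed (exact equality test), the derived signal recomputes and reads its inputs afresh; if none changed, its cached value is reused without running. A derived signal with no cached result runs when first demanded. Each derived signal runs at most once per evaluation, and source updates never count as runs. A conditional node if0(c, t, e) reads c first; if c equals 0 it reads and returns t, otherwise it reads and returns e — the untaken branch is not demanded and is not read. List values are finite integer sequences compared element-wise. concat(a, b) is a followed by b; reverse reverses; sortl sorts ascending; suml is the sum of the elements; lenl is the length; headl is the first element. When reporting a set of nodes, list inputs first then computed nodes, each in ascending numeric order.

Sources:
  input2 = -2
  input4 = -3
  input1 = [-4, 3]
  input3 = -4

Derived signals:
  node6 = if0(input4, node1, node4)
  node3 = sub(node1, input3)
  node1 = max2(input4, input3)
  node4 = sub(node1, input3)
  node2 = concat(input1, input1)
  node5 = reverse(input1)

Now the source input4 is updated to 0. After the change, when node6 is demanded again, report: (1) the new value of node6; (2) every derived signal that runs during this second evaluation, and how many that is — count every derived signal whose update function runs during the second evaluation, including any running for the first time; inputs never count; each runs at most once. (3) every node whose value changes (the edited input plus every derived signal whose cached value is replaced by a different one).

First demand of the output computes:
  node1 = max2(-3, -4) = -3
  node4 = sub(-3, -4) = 1
  node6 = if0(input4=-3 -> else branch node4) = 1

After the edit, cleaning proceeds:
  node1: a read changed (input4 -3->0) — executes, giving 0.
  node4: stays stale; no demand reaches it after the flip.
  node6: a read changed (input4 -3->0) — executes, giving 0.

Note the branch switch — demand abandons node4, which is never re-examined.

Demanding node6 again yields 0.
2 derived signals run: node1, node6.
The nodes whose values change: input4, node1, node6.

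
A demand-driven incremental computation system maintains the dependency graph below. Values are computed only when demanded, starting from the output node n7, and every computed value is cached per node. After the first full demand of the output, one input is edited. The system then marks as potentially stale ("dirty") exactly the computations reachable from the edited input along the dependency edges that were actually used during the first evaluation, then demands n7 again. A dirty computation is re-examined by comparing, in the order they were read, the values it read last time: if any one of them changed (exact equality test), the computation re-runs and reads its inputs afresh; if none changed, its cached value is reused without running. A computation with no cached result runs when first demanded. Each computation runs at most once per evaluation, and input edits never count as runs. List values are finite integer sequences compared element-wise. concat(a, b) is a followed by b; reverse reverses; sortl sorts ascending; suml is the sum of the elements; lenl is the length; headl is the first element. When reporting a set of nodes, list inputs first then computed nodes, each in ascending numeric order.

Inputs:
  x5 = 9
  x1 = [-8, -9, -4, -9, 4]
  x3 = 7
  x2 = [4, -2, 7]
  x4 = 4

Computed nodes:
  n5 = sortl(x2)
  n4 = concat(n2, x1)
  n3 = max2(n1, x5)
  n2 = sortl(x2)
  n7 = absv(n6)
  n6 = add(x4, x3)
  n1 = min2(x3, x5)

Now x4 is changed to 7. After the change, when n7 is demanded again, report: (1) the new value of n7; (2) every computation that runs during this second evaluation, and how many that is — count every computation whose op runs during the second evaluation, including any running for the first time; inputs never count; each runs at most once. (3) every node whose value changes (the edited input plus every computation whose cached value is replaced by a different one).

First evaluation (everything demanded from the output):
  n6 = add(4, 7) = 11
  n7 = absv(11) = 11

Propagation after the edit:
  n6: runs — x4 4->7; result 14.
  n7: runs — n6 11->14; result 14.

New value of n7: 14.
Computations that run: n6, n7 — 2 in total.
Values that change: x4, n6, n7.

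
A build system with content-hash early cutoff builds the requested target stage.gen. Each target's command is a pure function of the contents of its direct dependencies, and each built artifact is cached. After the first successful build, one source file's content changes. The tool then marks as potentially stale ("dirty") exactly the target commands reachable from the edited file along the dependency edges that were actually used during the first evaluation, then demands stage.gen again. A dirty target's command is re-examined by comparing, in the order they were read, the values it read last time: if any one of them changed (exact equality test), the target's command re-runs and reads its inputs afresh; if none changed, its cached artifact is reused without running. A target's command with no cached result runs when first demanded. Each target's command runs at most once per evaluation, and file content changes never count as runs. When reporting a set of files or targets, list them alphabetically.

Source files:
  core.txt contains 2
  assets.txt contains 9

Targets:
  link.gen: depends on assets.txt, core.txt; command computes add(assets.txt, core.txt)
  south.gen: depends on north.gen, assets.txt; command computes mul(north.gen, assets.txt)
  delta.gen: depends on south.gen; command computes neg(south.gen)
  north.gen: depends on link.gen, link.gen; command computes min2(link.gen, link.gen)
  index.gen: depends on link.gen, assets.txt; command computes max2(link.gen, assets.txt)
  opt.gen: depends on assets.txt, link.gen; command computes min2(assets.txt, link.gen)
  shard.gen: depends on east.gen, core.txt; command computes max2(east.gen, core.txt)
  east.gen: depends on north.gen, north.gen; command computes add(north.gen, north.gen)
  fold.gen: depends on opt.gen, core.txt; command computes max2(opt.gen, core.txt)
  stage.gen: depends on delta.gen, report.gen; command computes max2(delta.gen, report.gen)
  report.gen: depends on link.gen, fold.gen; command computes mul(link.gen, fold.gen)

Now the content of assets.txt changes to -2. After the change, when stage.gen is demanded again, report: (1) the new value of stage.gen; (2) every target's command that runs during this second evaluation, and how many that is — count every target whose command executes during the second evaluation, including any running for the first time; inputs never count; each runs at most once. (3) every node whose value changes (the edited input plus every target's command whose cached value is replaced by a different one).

New value of stage.gen: 0.
Target commands that run: delta.gen, fold.gen, link.gen, north.gen, opt.gen, report.gen, south.gen, stage.gen — 8 in total.
Values that change: assets.txt, delta.gen, fold.gen, link.gen, north.gen, opt.gen, report.gen, south.gen, stage.gen.

First evaluation (everything demanded from the output):
  link.gen = add(9, 2) = 11
  north.gen = min2(11, 11) = 11
  opt.gen = min2(9, 11) = 9
  fold.gen = max2(9, 2) = 9
  report.gen = mul(11, 9) = 99
  south.gen = mul(11, 9) = 99
  delta.gen = neg(99) = -99
  stage.gen = max2(-99, 99) = 99

Propagation after the edit:
  link.gen: runs — assets.txt 9->-2; result 0.
  north.gen: runs — link.gen 11->0; link.gen 11->0; result 0.
  opt.gen: runs — assets.txt 9->-2; link.gen 11->0; result -2.
  fold.gen: runs — opt.gen 9->-2; result 2.
  report.gen: runs — link.gen 11->0; fold.gen 9->2; result 0.
  south.gen: runs — north.gen 11->0; assets.txt 9->-2; result 0.
  delta.gen: runs — south.gen 99->0; result 0.
  stage.gen: runs — delta.gen -99->0; report.gen 99->0; result 0.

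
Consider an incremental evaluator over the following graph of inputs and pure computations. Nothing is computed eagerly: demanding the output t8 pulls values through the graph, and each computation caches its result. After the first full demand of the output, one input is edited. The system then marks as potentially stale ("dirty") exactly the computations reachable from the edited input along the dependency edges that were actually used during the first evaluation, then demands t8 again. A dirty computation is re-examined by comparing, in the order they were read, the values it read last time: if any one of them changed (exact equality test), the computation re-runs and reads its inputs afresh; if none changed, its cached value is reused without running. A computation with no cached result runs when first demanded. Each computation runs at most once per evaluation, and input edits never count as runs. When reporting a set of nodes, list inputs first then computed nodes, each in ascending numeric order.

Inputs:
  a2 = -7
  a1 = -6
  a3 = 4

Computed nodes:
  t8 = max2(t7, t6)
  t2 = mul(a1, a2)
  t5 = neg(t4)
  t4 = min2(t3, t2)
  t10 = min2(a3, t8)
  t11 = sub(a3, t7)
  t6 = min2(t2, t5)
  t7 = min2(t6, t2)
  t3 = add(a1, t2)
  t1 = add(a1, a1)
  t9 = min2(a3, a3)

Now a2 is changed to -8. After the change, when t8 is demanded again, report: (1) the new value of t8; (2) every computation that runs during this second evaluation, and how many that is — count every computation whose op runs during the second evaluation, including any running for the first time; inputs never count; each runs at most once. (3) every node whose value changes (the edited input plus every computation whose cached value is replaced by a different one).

t8 now evaluates to -42.
Run set: t2, t3, t4, t5, t6, t7, t8 (7 run).
Changed values: a2, t2, t3, t4, t5, t6, t7, t8.

Initial pass — values computed on the first demand:
  t2 = mul(-6, -7) = 42
  t3 = add(-6, 42) = 36
  t4 = min2(36, 42) = 36
  t5 = neg(36) = -36
  t6 = min2(42, -36) = -36
  t7 = min2(-36, 42) = -36
  t8 = max2(-36, -36) = -36

Second demand — change propagation:
  t2: re-runs because a2 -7->-8; new result 48.
  t3: re-runs because t2 42->48; new result 42.
  t4: re-runs because t3 36->42; t2 42->48; new result 42.
  t5: re-runs because t4 36->42; new result -42.
  t6: re-runs because t2 42->48; t5 -36->-42; new result -42.
  t7: re-runs because t6 -36->-42; t2 42->48; new result -42.
  t8: re-runs because t7 -36->-42; t6 -36->-42; new result -42.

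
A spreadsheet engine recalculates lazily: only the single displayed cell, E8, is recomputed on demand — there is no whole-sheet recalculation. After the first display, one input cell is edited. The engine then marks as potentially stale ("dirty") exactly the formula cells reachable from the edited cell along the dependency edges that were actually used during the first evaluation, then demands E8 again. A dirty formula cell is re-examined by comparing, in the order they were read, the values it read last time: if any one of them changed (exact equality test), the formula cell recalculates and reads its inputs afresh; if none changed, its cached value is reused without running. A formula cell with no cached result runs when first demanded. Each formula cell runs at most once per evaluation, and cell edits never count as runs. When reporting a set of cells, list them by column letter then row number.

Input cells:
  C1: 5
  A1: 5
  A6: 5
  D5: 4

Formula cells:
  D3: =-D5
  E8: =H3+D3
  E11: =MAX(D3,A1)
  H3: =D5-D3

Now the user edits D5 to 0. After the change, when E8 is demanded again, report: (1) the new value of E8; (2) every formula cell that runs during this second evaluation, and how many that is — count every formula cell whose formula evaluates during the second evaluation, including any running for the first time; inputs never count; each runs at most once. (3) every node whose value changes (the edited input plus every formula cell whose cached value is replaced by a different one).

New value of E8: 0.
Formula cells that run: D3, E8, H3 — 3 in total.
Values that change: D3, D5, E8, H3.

First evaluation (everything demanded from the output):
  D3 = -(4) = -4
  H3 = 4 - -4 = 8
  E8 = 8 + -4 = 4

Propagation after the edit:
  D3: runs — D5 4->0; result 0.
  H3: runs — D5 4->0; D3 -4->0; result 0.
  E8: runs — H3 8->0; D3 -4->0; result 0.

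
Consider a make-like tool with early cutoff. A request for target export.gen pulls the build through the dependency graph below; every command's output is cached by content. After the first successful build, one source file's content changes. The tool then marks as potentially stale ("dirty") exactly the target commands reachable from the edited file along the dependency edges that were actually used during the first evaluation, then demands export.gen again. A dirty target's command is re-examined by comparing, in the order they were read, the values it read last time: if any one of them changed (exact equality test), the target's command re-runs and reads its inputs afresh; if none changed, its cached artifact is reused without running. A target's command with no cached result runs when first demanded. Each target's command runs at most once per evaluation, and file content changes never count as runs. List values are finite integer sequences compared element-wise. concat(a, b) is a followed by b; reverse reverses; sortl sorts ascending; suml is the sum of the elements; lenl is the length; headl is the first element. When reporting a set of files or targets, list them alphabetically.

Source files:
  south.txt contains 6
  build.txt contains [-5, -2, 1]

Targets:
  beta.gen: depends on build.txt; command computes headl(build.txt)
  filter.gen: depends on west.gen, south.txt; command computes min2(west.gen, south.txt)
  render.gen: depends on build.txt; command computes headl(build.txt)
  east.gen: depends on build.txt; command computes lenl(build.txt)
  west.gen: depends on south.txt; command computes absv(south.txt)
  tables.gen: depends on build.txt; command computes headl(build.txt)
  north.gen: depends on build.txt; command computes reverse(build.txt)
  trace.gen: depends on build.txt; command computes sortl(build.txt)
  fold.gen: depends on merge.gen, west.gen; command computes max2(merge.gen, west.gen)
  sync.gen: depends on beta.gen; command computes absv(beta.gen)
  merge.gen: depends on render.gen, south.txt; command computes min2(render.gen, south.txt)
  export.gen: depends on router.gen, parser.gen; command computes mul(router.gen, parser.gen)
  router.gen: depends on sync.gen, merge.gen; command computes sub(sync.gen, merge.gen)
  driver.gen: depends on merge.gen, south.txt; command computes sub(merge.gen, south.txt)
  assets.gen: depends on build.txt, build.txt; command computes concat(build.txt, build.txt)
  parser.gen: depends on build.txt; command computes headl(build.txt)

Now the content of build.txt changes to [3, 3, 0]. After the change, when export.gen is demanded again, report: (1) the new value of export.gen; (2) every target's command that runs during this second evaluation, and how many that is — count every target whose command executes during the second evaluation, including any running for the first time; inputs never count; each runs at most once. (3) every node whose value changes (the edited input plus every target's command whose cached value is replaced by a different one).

Demanding export.gen again yields 0.
7 target commands run: beta.gen, export.gen, merge.gen, parser.gen, render.gen, router.gen, sync.gen.
The nodes whose values change: beta.gen, build.txt, export.gen, merge.gen, parser.gen, render.gen, router.gen, sync.gen.

First demand of the output computes:
  beta.gen = headl([-5, -2, 1]) = -5
  parser.gen = headl([-5, -2, 1]) = -5
  render.gen = headl([-5, -2, 1]) = -5
  merge.gen = min2(-5, 6) = -5
  sync.gen = absv(-5) = 5
  router.gen = sub(5, -5) = 10
  export.gen = mul(10, -5) = -50

After the edit, cleaning proceeds:
  beta.gen: a read changed (build.txt [-5, -2, 1]->[3, 3, 0]) — executes, giving 3.
  parser.gen: a read changed (build.txt [-5, -2, 1]->[3, 3, 0]) — executes, giving 3.
  render.gen: a read changed (build.txt [-5, -2, 1]->[3, 3, 0]) — executes, giving 3.
  merge.gen: a read changed (render.gen -5->3) — executes, giving 3.
  sync.gen: a read changed (beta.gen -5->3) — executes, giving 3.
  router.gen: a read changed (sync.gen 5->3; merge.gen -5->3) — executes, giving 0.
  export.gen: a read changed (router.gen 10->0; parser.gen -5->3) — executes, giving 0.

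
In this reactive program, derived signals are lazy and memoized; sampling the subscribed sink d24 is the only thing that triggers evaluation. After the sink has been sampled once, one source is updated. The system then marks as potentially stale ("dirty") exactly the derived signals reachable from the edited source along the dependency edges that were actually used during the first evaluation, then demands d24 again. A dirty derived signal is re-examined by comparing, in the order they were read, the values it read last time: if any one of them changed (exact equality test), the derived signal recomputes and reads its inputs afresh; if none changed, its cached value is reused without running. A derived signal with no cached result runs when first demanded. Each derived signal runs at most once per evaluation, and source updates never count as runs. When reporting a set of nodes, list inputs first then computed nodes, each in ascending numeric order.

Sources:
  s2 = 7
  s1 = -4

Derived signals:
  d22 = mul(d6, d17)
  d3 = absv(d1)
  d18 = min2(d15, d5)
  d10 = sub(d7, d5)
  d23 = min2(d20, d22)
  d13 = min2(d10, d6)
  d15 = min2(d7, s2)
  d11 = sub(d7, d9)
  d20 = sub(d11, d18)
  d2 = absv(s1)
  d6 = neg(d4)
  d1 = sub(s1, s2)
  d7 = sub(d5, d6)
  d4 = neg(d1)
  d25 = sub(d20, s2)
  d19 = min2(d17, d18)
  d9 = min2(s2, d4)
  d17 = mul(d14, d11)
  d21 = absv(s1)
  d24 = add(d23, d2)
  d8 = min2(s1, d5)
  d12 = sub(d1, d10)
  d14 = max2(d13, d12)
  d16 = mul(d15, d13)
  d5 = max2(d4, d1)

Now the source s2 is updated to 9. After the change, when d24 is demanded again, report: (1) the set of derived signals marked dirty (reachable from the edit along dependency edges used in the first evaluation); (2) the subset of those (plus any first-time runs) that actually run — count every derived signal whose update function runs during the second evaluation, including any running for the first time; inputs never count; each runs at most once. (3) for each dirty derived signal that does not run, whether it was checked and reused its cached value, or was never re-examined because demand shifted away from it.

First demand of the output computes:
  d1 = sub(-4, 7) = -11
  d2 = absv(-4) = 4
  d4 = neg(-11) = 11
  d5 = max2(11, -11) = 11
  d6 = neg(11) = -11
  d7 = sub(11, -11) = 22
  d9 = min2(7, 11) = 7
  d10 = sub(22, 11) = 11
  d11 = sub(22, 7) = 15
  d12 = sub(-11, 11) = -22
  d13 = min2(11, -11) = -11
  d14 = max2(-11, -22) = -11
  d15 = min2(22, 7) = 7
  d17 = mul(-11, 15) = -165
  d18 = min2(7, 11) = 7
  d20 = sub(15, 7) = 8
  d22 = mul(-11, -165) = 1815
  d23 = min2(8, 1815) = 8
  d24 = add(8, 4) = 12

After the edit, cleaning proceeds:
  d1: a read changed (s2 7->9) — executes, giving -13.
  d4: a read changed (d1 -11->-13) — executes, giving 13.
  d5: a read changed (d4 11->13; d1 -11->-13) — executes, giving 13.
  d6: a read changed (d4 11->13) — executes, giving -13.
  d7: a read changed (d5 11->13; d6 -11->-13) — executes, giving 26.
  d9: a read changed (s2 7->9; d4 11->13) — executes, giving 9.
  d10: a read changed (d7 22->26; d5 11->13) — executes, giving 13.
  d11: a read changed (d7 22->26; d9 7->9) — executes, giving 17.
  d12: a read changed (d1 -11->-13; d10 11->13) — executes, giving -26.
  d13: a read changed (d10 11->13; d6 -11->-13) — executes, giving -13.
  d14: a read changed (d13 -11->-13; d12 -22->-26) — executes, giving -13.
  d15: a read changed (d7 22->26; s2 7->9) — executes, giving 9.
  d17: a read changed (d14 -11->-13; d11 15->17) — executes, giving -221.
  d18: a read changed (d15 7->9; d5 11->13) — executes, giving 9.
  d20: a read changed (d11 15->17; d18 7->9) — executes, giving 8 — identical to its old value.
  d22: a read changed (d6 -11->-13; d17 -165->-221) — executes, giving 2873.
  d23: a read changed (d22 1815->2873) — executes, giving 8 — identical to its old value.
  d24: dirty, but its reads are unchanged (d23 unchanged, d2 unchanged); cached 12 stands.

Note where the cutoff bites: d24 is checked, finds nothing changed, and keeps its cache.

The edit dirties: d1, d4, d5, d6, d7, d9, d10, d11, d12, d13, d14, d15, d17, d18, d20, d22, d23, d24.
17 derived signals run: d1, d4, d5, d6, d7, d9, d10, d11, d12, d13, d14, d15, d17, d18, d20, d22, d23.
Cache hits after checking: d24.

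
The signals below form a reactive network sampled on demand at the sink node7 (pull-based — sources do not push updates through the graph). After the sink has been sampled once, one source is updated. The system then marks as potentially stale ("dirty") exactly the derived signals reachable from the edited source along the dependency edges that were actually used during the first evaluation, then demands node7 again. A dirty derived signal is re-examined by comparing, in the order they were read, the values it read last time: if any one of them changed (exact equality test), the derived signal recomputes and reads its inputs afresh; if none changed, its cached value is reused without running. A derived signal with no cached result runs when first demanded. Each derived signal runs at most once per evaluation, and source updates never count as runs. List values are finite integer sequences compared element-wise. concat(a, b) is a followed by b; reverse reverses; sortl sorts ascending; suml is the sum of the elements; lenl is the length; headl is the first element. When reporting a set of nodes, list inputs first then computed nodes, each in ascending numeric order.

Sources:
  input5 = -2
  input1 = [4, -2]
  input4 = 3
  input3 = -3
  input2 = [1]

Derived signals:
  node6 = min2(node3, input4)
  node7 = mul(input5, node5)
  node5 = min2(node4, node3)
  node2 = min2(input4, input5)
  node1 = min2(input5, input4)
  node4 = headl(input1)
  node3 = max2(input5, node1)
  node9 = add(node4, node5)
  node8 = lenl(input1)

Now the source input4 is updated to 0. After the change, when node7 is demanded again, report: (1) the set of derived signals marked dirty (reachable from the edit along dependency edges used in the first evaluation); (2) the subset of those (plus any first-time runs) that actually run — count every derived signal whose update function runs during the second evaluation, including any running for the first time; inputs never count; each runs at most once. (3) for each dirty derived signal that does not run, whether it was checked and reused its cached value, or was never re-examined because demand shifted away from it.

Dirty set: node1, node3, node5, node7.
Run set: node1 (1 run).
Re-examined without running (cache reused): node3, node5, node7.
The important point: node1 recomputes to an identical value, and the output ends up unchanged.

Initial pass — values computed on the first demand:
  node1 = min2(-2, 3) = -2
  node3 = max2(-2, -2) = -2
  node4 = headl([4, -2]) = 4
  node5 = min2(4, -2) = -2
  node7 = mul(-2, -2) = 4

Second demand — change propagation:
  node1: re-runs because input4 3->0; new result -2 (unchanged).
  node3: re-examined; everything it read last time is the same (input5 unchanged, node1 unchanged) — cache -2 kept, no run.
  node5: re-examined; everything it read last time is the same (node4 unchanged, node3 unchanged) — cache -2 kept, no run.
  node7: re-examined; everything it read last time is the same (input5 unchanged, node5 unchanged) — cache 4 kept, no run.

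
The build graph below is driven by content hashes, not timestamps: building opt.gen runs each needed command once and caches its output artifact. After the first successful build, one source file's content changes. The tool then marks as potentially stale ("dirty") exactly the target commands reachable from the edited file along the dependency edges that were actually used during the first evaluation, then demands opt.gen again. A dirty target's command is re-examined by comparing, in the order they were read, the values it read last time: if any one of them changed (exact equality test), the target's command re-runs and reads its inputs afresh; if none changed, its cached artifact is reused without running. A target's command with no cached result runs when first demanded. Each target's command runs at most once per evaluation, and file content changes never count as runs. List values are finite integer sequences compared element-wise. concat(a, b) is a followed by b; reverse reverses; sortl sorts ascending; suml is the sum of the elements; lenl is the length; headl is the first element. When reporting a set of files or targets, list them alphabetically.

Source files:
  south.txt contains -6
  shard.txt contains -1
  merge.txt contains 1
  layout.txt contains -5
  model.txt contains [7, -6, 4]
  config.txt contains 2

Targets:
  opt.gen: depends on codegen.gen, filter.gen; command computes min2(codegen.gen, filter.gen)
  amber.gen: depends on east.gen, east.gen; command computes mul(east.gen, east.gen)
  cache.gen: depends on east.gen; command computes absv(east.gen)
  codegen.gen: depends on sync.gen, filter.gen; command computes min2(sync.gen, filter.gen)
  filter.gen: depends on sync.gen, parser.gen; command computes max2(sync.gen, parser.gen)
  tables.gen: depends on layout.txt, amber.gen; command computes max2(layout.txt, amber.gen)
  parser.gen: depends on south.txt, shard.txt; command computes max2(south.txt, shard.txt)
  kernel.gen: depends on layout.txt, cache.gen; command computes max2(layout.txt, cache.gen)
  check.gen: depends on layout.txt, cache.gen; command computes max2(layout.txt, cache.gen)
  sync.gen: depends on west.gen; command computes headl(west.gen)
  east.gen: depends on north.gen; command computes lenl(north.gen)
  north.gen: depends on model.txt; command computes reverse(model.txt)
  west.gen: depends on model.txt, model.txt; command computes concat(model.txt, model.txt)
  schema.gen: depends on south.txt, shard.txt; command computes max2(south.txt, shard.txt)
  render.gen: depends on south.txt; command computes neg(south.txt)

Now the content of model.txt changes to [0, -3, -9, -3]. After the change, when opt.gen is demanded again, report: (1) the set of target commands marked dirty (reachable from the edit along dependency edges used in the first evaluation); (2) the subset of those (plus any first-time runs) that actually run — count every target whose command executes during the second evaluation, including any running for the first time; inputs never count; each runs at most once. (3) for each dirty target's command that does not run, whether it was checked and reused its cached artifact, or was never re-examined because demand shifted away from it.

Dirty set: codegen.gen, filter.gen, opt.gen, sync.gen, west.gen.
Run set: codegen.gen, filter.gen, opt.gen, sync.gen, west.gen (5 run).
All dirty target commands ended up running.

Initial pass — values computed on the first demand:
  parser.gen = max2(-6, -1) = -1
  west.gen = concat([7, -6, 4], [7, -6, 4]) = [7, -6, 4, 7, -6, 4]
  sync.gen = headl([7, -6, 4, 7, -6, 4]) = 7
  filter.gen = max2(7, -1) = 7
  codegen.gen = min2(7, 7) = 7
  opt.gen = min2(7, 7) = 7

Second demand — change propagation:
  west.gen: re-runs because model.txt [7, -6, 4]->[0, -3, -9, -3]; model.txt [7, -6, 4]->[0, -3, -9, -3]; new result [0, -3, -9, -3, 0, -3, -9, -3].
  sync.gen: re-runs because west.gen [7, -6, 4, 7, -6, 4]->[0, -3, -9, -3, 0, -3, -9, -3]; new result 0.
  filter.gen: re-runs because sync.gen 7->0; new result 0.
  codegen.gen: re-runs because sync.gen 7->0; filter.gen 7->0; new result 0.
  opt.gen: re-runs because codegen.gen 7->0; filter.gen 7->0; new result 0.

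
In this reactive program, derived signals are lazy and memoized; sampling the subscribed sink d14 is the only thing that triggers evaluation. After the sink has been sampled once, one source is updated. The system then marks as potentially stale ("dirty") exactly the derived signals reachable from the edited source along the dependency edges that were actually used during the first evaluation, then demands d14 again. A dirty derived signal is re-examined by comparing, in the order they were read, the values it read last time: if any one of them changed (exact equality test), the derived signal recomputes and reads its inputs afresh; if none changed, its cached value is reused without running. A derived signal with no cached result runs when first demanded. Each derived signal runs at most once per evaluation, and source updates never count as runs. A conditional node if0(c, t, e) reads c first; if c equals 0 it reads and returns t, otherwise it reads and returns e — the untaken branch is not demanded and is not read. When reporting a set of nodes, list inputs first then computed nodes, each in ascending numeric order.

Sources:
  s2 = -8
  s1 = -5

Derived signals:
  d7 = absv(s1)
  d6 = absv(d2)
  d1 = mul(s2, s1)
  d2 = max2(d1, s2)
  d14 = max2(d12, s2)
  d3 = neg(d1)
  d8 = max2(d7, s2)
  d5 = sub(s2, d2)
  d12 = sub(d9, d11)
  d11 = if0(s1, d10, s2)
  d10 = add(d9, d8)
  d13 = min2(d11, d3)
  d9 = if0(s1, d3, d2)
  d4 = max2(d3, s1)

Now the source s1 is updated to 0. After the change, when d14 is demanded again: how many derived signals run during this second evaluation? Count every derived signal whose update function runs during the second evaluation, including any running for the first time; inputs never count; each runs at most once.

9 derived signals run: d1, d3, d7, d8, d9, d10, d11, d12, d14.
Note the branch switch — demand abandons d2, which is never re-examined.

First demand of the output computes:
  d1 = mul(-8, -5) = 40
  d2 = max2(40, -8) = 40
  d9 = if0(s1=-5 -> else branch d2) = 40
  d11 = if0(s1=-5 -> else branch s2) = -8
  d12 = sub(40, -8) = 48
  d14 = max2(48, -8) = 48

After the edit, cleaning proceeds:
  d1: a read changed (s1 -5->0) — executes, giving 0.
  d2: stays stale; no demand reaches it after the flip.
  d3: had never run; runs now, result 0.
  d7: had never run; runs now, result 0.
  d8: had never run; runs now, result 0.
  d9: a read changed (s1 -5->0) — executes, giving 0.
  d10: had never run; runs now, result 0.
  d11: a read changed (s1 -5->0) — executes, giving 0.
  d12: a read changed (d9 40->0; d11 -8->0) — executes, giving 0.
  d14: a read changed (d12 48->0) — executes, giving 0.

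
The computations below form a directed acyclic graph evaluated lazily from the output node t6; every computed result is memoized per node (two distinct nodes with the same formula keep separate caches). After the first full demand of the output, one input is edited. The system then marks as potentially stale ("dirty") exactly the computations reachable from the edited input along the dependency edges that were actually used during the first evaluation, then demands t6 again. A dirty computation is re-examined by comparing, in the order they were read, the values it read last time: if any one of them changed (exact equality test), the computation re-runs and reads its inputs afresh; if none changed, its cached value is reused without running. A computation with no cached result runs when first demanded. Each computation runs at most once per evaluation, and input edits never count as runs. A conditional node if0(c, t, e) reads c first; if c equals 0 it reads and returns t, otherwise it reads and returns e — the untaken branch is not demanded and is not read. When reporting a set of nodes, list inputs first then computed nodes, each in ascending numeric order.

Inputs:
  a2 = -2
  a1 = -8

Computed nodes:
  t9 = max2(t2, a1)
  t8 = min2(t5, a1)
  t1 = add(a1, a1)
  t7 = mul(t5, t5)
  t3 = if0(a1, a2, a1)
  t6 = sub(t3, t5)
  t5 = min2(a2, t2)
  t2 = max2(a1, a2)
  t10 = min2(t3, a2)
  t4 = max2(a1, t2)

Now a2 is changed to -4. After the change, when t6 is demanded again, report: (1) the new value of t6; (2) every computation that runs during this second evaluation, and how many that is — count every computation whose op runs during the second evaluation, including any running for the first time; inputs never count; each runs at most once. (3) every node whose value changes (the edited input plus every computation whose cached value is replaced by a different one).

First demand of the output computes:
  t2 = max2(-8, -2) = -2
  t3 = if0(a1=-8 -> else branch a1) = -8
  t5 = min2(-2, -2) = -2
  t6 = sub(-8, -2) = -6

After the edit, cleaning proceeds:
  t2: a read changed (a2 -2->-4) — executes, giving -4.
  t5: a read changed (a2 -2->-4; t2 -2->-4) — executes, giving -4.
  t6: a read changed (t5 -2->-4) — executes, giving -4.

Demanding t6 again yields -4.
3 computations run: t2, t5, t6.
The nodes whose values change: a2, t2, t5, t6.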